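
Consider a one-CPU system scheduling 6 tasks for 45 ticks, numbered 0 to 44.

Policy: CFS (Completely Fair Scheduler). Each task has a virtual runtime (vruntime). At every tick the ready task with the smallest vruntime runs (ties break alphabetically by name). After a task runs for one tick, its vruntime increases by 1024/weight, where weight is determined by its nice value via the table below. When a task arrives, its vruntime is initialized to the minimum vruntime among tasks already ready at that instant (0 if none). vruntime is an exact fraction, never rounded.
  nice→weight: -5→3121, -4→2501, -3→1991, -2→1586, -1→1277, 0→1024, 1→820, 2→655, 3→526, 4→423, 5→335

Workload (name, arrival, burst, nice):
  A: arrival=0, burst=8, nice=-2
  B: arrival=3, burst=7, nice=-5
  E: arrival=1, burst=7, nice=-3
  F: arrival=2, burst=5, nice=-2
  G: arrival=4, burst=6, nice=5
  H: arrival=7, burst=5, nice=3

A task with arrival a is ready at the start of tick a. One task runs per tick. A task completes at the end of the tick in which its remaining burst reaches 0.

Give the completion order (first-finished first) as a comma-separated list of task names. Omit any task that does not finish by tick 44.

completion order = B, F, E, A, H, G

t=0: vr[A=0] → run A
t=1: vr[A=512/793 E=512/793] → run A
t=2: vr[A=1024/793 E=512/793 F=512/793] → run E
t=3: vr[A=1024/793 B=512/793 E=1831424/1578863 F=512/793] → run B
t=4: vr[A=1024/793 B=2409984/2474953 E=1831424/1578863 F=512/793 G=512/793] → run F
t=5: vr[A=1024/793 B=2409984/2474953 E=1831424/1578863 F=1024/793 G=512/793] → run G
t=6: vr[A=1024/793 B=2409984/2474953 E=1831424/1578863 F=1024/793 G=983552/265655] → run B
t=7: vr[A=1024/793 B=3222016/2474953 E=1831424/1578863 F=1024/793 G=983552/265655 H=1831424/1578863] → run E
t=8: vr[A=1024/793 B=3222016/2474953 E=2643456/1578863 F=1024/793 G=983552/265655 H=1831424/1578863] → run H
t=9: vr[A=1024/793 B=3222016/2474953 E=2643456/1578863 F=1024/793 G=983552/265655 H=1290042368/415240969] → run A
t=10: vr[A=1536/793 B=3222016/2474953 E=2643456/1578863 F=1024/793 G=983552/265655 H=1290042368/415240969] → run F
t=11: vr[A=1536/793 B=3222016/2474953 E=2643456/1578863 F=1536/793 G=983552/265655 H=1290042368/415240969] → run B
t=12: vr[A=1536/793 B=4034048/2474953 E=2643456/1578863 F=1536/793 G=983552/265655 H=1290042368/415240969] → run B
t=13: vr[A=1536/793 B=4846080/2474953 E=2643456/1578863 F=1536/793 G=983552/265655 H=1290042368/415240969] → run E
t=14: vr[A=1536/793 B=4846080/2474953 E=3455488/1578863 F=1536/793 G=983552/265655 H=1290042368/415240969] → run A
t=15: vr[A=2048/793 B=4846080/2474953 E=3455488/1578863 F=1536/793 G=983552/265655 H=1290042368/415240969] → run F
t=16: vr[A=2048/793 B=4846080/2474953 E=3455488/1578863 F=2048/793 G=983552/265655 H=1290042368/415240969] → run B
t=17: vr[A=2048/793 B=5658112/2474953 E=3455488/1578863 F=2048/793 G=983552/265655 H=1290042368/415240969] → run E
t=18: vr[A=2048/793 B=5658112/2474953 E=4267520/1578863 F=2048/793 G=983552/265655 H=1290042368/415240969] → run B
t=19: vr[A=2048/793 B=6470144/2474953 E=4267520/1578863 F=2048/793 G=983552/265655 H=1290042368/415240969] → run A
t=20: vr[A=2560/793 B=6470144/2474953 E=4267520/1578863 F=2048/793 G=983552/265655 H=1290042368/415240969] → run F
t=21: vr[A=2560/793 B=6470144/2474953 E=4267520/1578863 F=2560/793 G=983552/265655 H=1290042368/415240969] → run B
t=22: vr[A=2560/793 E=4267520/1578863 F=2560/793 G=983552/265655 H=1290042368/415240969] → run E
t=23: vr[A=2560/793 E=5079552/1578863 F=2560/793 G=983552/265655 H=1290042368/415240969] → run H
t=24: vr[A=2560/793 E=5079552/1578863 F=2560/793 G=983552/265655 H=2098420224/415240969] → run E
t=25: vr[A=2560/793 E=5891584/1578863 F=2560/793 G=983552/265655 H=2098420224/415240969] → run A
t=26: vr[A=3072/793 E=5891584/1578863 F=2560/793 G=983552/265655 H=2098420224/415240969] → run F
t=27: vr[A=3072/793 E=5891584/1578863 G=983552/265655 H=2098420224/415240969] → run G
t=28: vr[A=3072/793 E=5891584/1578863 G=1795584/265655 H=2098420224/415240969] → run E
t=29: vr[A=3072/793 G=1795584/265655 H=2098420224/415240969] → run A
t=30: vr[A=3584/793 G=1795584/265655 H=2098420224/415240969] → run A
t=31: vr[G=1795584/265655 H=2098420224/415240969] → run H
t=32: vr[G=1795584/265655 H=2906798080/415240969] → run G
t=33: vr[G=2607616/265655 H=2906798080/415240969] → run H
t=34: vr[G=2607616/265655 H=3715175936/415240969] → run H
t=35: vr[G=2607616/265655] → run G
t=36: vr[G=3419648/265655] → run G
t=37: vr[G=846336/53131] → run G
t=38: (idle)
t=39: (idle)
t=40: (idle)
t=41: (idle)
t=42: (idle)
t=43: (idle)
t=44: (idle)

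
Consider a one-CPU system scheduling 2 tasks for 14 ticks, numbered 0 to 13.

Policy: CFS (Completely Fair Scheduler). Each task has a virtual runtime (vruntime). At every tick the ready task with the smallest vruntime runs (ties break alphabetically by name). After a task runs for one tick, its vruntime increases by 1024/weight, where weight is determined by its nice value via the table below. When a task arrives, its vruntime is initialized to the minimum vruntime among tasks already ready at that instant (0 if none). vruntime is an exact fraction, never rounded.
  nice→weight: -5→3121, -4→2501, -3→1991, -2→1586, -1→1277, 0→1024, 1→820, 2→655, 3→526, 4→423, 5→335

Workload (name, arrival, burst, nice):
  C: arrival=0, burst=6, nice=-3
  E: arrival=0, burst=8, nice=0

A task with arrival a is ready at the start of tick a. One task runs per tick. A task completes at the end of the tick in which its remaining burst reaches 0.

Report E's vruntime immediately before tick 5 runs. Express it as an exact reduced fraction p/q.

vruntime(E, start of tick 5) = 2/1

t=0: vr[C=0 E=0] → run C
t=1: vr[C=1024/1991 E=0] → run E
t=2: vr[C=1024/1991 E=1] → run C
t=3: vr[C=2048/1991 E=1] → run E
t=4: vr[C=2048/1991 E=2] → run C
t=5: vr[C=3072/1991 E=2] → run C
t=6: vr[C=4096/1991 E=2] → run E
t=7: vr[C=4096/1991 E=3] → run C
t=8: vr[C=5120/1991 E=3] → run C
t=9: vr[E=3] → run E
t=10: vr[E=4] → run E
t=11: vr[E=5] → run E
t=12: vr[E=6] → run E
t=13: vr[E=7] → run E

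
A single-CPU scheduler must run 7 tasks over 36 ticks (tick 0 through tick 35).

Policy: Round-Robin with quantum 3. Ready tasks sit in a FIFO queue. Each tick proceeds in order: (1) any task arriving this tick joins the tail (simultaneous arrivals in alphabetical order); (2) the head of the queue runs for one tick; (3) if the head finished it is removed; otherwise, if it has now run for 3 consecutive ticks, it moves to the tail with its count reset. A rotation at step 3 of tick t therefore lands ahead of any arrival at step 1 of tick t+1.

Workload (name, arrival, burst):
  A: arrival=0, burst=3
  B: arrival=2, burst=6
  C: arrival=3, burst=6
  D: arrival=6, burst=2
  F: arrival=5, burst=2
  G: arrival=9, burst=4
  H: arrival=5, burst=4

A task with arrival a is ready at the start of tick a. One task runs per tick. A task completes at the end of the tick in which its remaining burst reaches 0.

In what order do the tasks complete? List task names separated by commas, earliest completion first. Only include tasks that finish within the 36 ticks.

completion order = A, F, B, D, C, H, G

t=0: queue=[A] q_used=0 → run A
t=1: queue=[A] q_used=1 → run A
t=2: queue=[A,B] q_used=2 → run A
t=3: queue=[B,C] q_used=0 → run B
t=4: queue=[B,C] q_used=1 → run B
t=5: queue=[B,C,F,H] q_used=2 → run B
t=6: queue=[C,F,H,B,D] q_used=0 → run C
t=7: queue=[C,F,H,B,D] q_used=1 → run C
t=8: queue=[C,F,H,B,D] q_used=2 → run C
t=9: queue=[F,H,B,D,C,G] q_used=0 → run F
t=10: queue=[F,H,B,D,C,G] q_used=1 → run F
t=11: queue=[H,B,D,C,G] q_used=0 → run H
t=12: queue=[H,B,D,C,G] q_used=1 → run H
t=13: queue=[H,B,D,C,G] q_used=2 → run H
t=14: queue=[B,D,C,G,H] q_used=0 → run B
t=15: queue=[B,D,C,G,H] q_used=1 → run B
t=16: queue=[B,D,C,G,H] q_used=2 → run B
t=17: queue=[D,C,G,H] q_used=0 → run D
t=18: queue=[D,C,G,H] q_used=1 → run D
t=19: queue=[C,G,H] q_used=0 → run C
t=20: queue=[C,G,H] q_used=1 → run C
t=21: queue=[C,G,H] q_used=2 → run C
t=22: queue=[G,H] q_used=0 → run G
t=23: queue=[G,H] q_used=1 → run G
t=24: queue=[G,H] q_used=2 → run G
t=25: queue=[H,G] q_used=0 → run H
t=26: queue=[G] q_used=0 → run G
t=27: (idle)
t=28: (idle)
t=29: (idle)
t=30: (idle)
t=31: (idle)
t=32: (idle)
t=33: (idle)
t=34: (idle)
t=35: (idle)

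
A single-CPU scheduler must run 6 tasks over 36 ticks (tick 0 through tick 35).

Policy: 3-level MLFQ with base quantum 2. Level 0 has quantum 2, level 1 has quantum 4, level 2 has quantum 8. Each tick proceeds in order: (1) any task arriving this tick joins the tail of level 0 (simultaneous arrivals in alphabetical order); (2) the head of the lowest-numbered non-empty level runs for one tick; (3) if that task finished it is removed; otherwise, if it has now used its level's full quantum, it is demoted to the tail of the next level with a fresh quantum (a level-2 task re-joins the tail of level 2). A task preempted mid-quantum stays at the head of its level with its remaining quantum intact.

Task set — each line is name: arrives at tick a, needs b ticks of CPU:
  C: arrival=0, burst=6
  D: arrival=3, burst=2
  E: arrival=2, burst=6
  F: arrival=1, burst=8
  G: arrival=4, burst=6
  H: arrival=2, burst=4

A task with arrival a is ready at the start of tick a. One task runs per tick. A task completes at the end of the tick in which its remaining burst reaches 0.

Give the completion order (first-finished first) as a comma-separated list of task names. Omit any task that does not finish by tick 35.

completion order = D, C, E, H, G, F

t=0: L0/L1/L2 = C/-/- → run C
t=1: L0/L1/L2 = CF/-/- → run C
t=2: L0/L1/L2 = FEH/C/- → run F
t=3: L0/L1/L2 = FEHD/C/- → run F
t=4: L0/L1/L2 = EHDG/CF/- → run E
t=5: L0/L1/L2 = EHDG/CF/- → run E
t=6: L0/L1/L2 = HDG/CFE/- → run H
t=7: L0/L1/L2 = HDG/CFE/- → run H
t=8: L0/L1/L2 = DG/CFEH/- → run D
t=9: L0/L1/L2 = DG/CFEH/- → run D
t=10: L0/L1/L2 = G/CFEH/- → run G
t=11: L0/L1/L2 = G/CFEH/- → run G
t=12: L0/L1/L2 = -/CFEHG/- → run C
t=13: L0/L1/L2 = -/CFEHG/- → run C
t=14: L0/L1/L2 = -/CFEHG/- → run C
t=15: L0/L1/L2 = -/CFEHG/- → run C
t=16: L0/L1/L2 = -/FEHG/- → run F
t=17: L0/L1/L2 = -/FEHG/- → run F
t=18: L0/L1/L2 = -/FEHG/- → run F
t=19: L0/L1/L2 = -/FEHG/- → run F
t=20: L0/L1/L2 = -/EHG/F → run E
t=21: L0/L1/L2 = -/EHG/F → run E
t=22: L0/L1/L2 = -/EHG/F → run E
t=23: L0/L1/L2 = -/EHG/F → run E
t=24: L0/L1/L2 = -/HG/F → run H
t=25: L0/L1/L2 = -/HG/F → run H
t=26: L0/L1/L2 = -/G/F → run G
t=27: L0/L1/L2 = -/G/F → run G
t=28: L0/L1/L2 = -/G/F → run G
t=29: L0/L1/L2 = -/G/F → run G
t=30: L0/L1/L2 = -/-/F → run F
t=31: L0/L1/L2 = -/-/F → run F
t=32: (idle)
t=33: (idle)
t=34: (idle)
t=35: (idle)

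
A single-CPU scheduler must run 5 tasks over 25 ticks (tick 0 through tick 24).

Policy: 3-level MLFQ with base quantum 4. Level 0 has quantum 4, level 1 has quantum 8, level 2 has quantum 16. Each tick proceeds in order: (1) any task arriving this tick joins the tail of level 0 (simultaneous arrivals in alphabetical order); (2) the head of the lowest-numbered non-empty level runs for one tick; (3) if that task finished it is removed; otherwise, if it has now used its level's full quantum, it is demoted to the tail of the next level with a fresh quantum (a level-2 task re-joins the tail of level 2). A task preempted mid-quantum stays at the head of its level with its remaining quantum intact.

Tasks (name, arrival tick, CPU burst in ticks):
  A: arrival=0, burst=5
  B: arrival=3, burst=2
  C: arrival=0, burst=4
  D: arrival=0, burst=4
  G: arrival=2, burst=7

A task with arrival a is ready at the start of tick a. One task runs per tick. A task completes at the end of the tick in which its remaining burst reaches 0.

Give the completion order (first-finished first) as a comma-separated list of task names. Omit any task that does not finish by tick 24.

completion order = C, D, B, A, G

t=0: L0/L1/L2 = ACD/-/- → run A
t=1: L0/L1/L2 = ACD/-/- → run A
t=2: L0/L1/L2 = ACDG/-/- → run A
t=3: L0/L1/L2 = ACDGB/-/- → run A
t=4: L0/L1/L2 = CDGB/A/- → run C
t=5: L0/L1/L2 = CDGB/A/- → run C
t=6: L0/L1/L2 = CDGB/A/- → run C
t=7: L0/L1/L2 = CDGB/A/- → run C
t=8: L0/L1/L2 = DGB/A/- → run D
t=9: L0/L1/L2 = DGB/A/- → run D
t=10: L0/L1/L2 = DGB/A/- → run D
t=11: L0/L1/L2 = DGB/A/- → run D
t=12: L0/L1/L2 = GB/A/- → run G
t=13: L0/L1/L2 = GB/A/- → run G
t=14: L0/L1/L2 = GB/A/- → run G
t=15: L0/L1/L2 = GB/A/- → run G
t=16: L0/L1/L2 = B/AG/- → run B
t=17: L0/L1/L2 = B/AG/- → run B
t=18: L0/L1/L2 = -/AG/- → run A
t=19: L0/L1/L2 = -/G/- → run G
t=20: L0/L1/L2 = -/G/- → run G
t=21: L0/L1/L2 = -/G/- → run G
t=22: (idle)
t=23: (idle)
t=24: (idle)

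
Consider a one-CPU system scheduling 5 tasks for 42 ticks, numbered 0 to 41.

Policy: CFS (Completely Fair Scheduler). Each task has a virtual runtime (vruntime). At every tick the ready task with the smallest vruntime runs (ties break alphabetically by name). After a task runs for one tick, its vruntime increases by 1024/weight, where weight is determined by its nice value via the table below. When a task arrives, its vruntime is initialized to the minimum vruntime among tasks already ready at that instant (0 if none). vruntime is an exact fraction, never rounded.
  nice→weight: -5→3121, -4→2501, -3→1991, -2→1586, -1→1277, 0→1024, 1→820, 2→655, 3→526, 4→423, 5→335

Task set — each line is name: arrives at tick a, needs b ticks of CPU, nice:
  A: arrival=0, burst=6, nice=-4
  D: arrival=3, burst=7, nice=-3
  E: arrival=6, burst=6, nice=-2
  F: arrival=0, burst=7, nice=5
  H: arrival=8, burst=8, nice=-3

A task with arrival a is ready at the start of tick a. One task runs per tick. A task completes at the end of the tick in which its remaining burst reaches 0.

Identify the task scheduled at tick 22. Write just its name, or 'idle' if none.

t=0: vr[A=0 F=0] → run A
t=1: vr[A=1024/2501 F=0] → run F
t=2: vr[A=1024/2501 F=1024/335] → run A
t=3: vr[A=2048/2501 D=2048/2501 F=1024/335] → run A
t=4: vr[A=3072/2501 D=2048/2501 F=1024/335] → run D
t=5: vr[A=3072/2501 D=6638592/4979491 F=1024/335] → run A
t=6: vr[A=4096/2501 D=6638592/4979491 E=6638592/4979491 F=1024/335] → run D
t=7: vr[A=4096/2501 D=9199616/4979491 E=6638592/4979491 F=1024/335] → run E
t=8: vr[A=4096/2501 D=9199616/4979491 E=128096768/64733383 F=1024/335 H=4096/2501] → run A
t=9: vr[A=5120/2501 D=9199616/4979491 E=128096768/64733383 F=1024/335 H=4096/2501] → run H
t=10: vr[A=5120/2501 D=9199616/4979491 E=128096768/64733383 F=1024/335 H=10716160/4979491] → run D
t=11: vr[A=5120/2501 D=11760640/4979491 E=128096768/64733383 F=1024/335 H=10716160/4979491] → run E
t=12: vr[A=5120/2501 D=11760640/4979491 E=169891840/64733383 F=1024/335 H=10716160/4979491] → run A
t=13: vr[D=11760640/4979491 E=169891840/64733383 F=1024/335 H=10716160/4979491] → run H
t=14: vr[D=11760640/4979491 E=169891840/64733383 F=1024/335 H=13277184/4979491] → run D
t=15: vr[D=14321664/4979491 E=169891840/64733383 F=1024/335 H=13277184/4979491] → run E
t=16: vr[D=14321664/4979491 E=211686912/64733383 F=1024/335 H=13277184/4979491] → run H
t=17: vr[D=14321664/4979491 E=211686912/64733383 F=1024/335 H=15838208/4979491] → run D
t=18: vr[D=16882688/4979491 E=211686912/64733383 F=1024/335 H=15838208/4979491] → run F
t=19: vr[D=16882688/4979491 E=211686912/64733383 F=2048/335 H=15838208/4979491] → run H
t=20: vr[D=16882688/4979491 E=211686912/64733383 F=2048/335 H=18399232/4979491] → run E
t=21: vr[D=16882688/4979491 E=253481984/64733383 F=2048/335 H=18399232/4979491] → run D
t=22: vr[D=19443712/4979491 E=253481984/64733383 F=2048/335 H=18399232/4979491] → run H
t=23: vr[D=19443712/4979491 E=253481984/64733383 F=2048/335 H=20960256/4979491] → run D
t=24: vr[E=253481984/64733383 F=2048/335 H=20960256/4979491] → run E
t=25: vr[E=295277056/64733383 F=2048/335 H=20960256/4979491] → run H
t=26: vr[E=295277056/64733383 F=2048/335 H=23521280/4979491] → run E
t=27: vr[F=2048/335 H=23521280/4979491] → run H
t=28: vr[F=2048/335 H=26082304/4979491] → run H
t=29: vr[F=2048/335] → run F
t=30: vr[F=3072/335] → run F
t=31: vr[F=4096/335] → run F
t=32: vr[F=1024/67] → run F
t=33: vr[F=6144/335] → run F
t=34: (idle)
t=35: (idle)
t=36: (idle)
t=37: (idle)
t=38: (idle)
t=39: (idle)
t=40: (idle)
t=41: (idle)

running at tick 22 = H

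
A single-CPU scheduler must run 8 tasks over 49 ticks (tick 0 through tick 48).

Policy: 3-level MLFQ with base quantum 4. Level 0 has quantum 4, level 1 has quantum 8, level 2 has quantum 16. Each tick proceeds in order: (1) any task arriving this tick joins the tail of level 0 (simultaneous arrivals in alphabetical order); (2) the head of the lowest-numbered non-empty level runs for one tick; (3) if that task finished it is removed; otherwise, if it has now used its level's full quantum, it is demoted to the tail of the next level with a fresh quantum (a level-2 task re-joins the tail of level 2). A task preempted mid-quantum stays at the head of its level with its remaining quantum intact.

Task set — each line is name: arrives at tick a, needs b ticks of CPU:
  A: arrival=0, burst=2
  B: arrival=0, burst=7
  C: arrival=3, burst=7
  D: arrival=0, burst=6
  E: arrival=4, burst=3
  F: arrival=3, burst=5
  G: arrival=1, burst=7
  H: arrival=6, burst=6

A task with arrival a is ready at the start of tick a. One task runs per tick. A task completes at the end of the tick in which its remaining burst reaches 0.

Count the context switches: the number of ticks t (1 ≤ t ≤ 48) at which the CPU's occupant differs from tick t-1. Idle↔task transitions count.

t=0: L0/L1/L2 = ABD/-/- → run A
t=1: L0/L1/L2 = ABDG/-/- → run A
t=2: L0/L1/L2 = BDG/-/- → run B
t=3: L0/L1/L2 = BDGCF/-/- → run B
t=4: L0/L1/L2 = BDGCFE/-/- → run B
t=5: L0/L1/L2 = BDGCFE/-/- → run B
t=6: L0/L1/L2 = DGCFEH/B/- → run D
t=7: L0/L1/L2 = DGCFEH/B/- → run D
t=8: L0/L1/L2 = DGCFEH/B/- → run D
t=9: L0/L1/L2 = DGCFEH/B/- → run D
t=10: L0/L1/L2 = GCFEH/BD/- → run G
t=11: L0/L1/L2 = GCFEH/BD/- → run G
t=12: L0/L1/L2 = GCFEH/BD/- → run G
t=13: L0/L1/L2 = GCFEH/BD/- → run G
t=14: L0/L1/L2 = CFEH/BDG/- → run C
t=15: L0/L1/L2 = CFEH/BDG/- → run C
t=16: L0/L1/L2 = CFEH/BDG/- → run C
t=17: L0/L1/L2 = CFEH/BDG/- → run C
t=18: L0/L1/L2 = FEH/BDGC/- → run F
t=19: L0/L1/L2 = FEH/BDGC/- → run F
t=20: L0/L1/L2 = FEH/BDGC/- → run F
t=21: L0/L1/L2 = FEH/BDGC/- → run F
t=22: L0/L1/L2 = EH/BDGCF/- → run E
t=23: L0/L1/L2 = EH/BDGCF/- → run E
t=24: L0/L1/L2 = EH/BDGCF/- → run E
t=25: L0/L1/L2 = H/BDGCF/- → run H
t=26: L0/L1/L2 = H/BDGCF/- → run H
t=27: L0/L1/L2 = H/BDGCF/- → run H
t=28: L0/L1/L2 = H/BDGCF/- → run H
t=29: L0/L1/L2 = -/BDGCFH/- → run B
t=30: L0/L1/L2 = -/BDGCFH/- → run B
t=31: L0/L1/L2 = -/BDGCFH/- → run B
t=32: L0/L1/L2 = -/DGCFH/- → run D
t=33: L0/L1/L2 = -/DGCFH/- → run D
t=34: L0/L1/L2 = -/GCFH/- → run G
t=35: L0/L1/L2 = -/GCFH/- → run G
t=36: L0/L1/L2 = -/GCFH/- → run G
t=37: L0/L1/L2 = -/CFH/- → run C
t=38: L0/L1/L2 = -/CFH/- → run C
t=39: L0/L1/L2 = -/CFH/- → run C
t=40: L0/L1/L2 = -/FH/- → run F
t=41: L0/L1/L2 = -/H/- → run H
t=42: L0/L1/L2 = -/H/- → run H
t=43: (idle)
t=44: (idle)
t=45: (idle)
t=46: (idle)
t=47: (idle)
t=48: (idle)

context switches = 14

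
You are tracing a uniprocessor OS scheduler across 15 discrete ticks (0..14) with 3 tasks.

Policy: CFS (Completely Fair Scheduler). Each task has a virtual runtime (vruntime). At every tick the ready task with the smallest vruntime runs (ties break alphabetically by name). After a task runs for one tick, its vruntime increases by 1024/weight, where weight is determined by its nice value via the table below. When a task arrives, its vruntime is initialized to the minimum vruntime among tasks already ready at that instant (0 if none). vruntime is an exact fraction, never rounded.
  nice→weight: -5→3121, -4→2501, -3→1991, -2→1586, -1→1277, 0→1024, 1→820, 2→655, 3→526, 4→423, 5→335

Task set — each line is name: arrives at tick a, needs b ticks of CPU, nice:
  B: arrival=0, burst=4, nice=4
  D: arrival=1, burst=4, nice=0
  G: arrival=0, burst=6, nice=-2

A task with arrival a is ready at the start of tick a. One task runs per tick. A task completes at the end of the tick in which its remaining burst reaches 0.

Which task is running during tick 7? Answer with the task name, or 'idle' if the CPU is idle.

t=0: vr[B=0 G=0] → run B
t=1: vr[B=1024/423 D=0 G=0] → run D
t=2: vr[B=1024/423 D=1 G=0] → run G
t=3: vr[B=1024/423 D=1 G=512/793] → run G
t=4: vr[B=1024/423 D=1 G=1024/793] → run D
t=5: vr[B=1024/423 D=2 G=1024/793] → run G
t=6: vr[B=1024/423 D=2 G=1536/793] → run G
t=7: vr[B=1024/423 D=2 G=2048/793] → run D
t=8: vr[B=1024/423 D=3 G=2048/793] → run B
t=9: vr[B=2048/423 D=3 G=2048/793] → run G
t=10: vr[B=2048/423 D=3 G=2560/793] → run D
t=11: vr[B=2048/423 G=2560/793] → run G
t=12: vr[B=2048/423] → run B
t=13: vr[B=1024/141] → run B
t=14: (idle)

running at tick 7 = D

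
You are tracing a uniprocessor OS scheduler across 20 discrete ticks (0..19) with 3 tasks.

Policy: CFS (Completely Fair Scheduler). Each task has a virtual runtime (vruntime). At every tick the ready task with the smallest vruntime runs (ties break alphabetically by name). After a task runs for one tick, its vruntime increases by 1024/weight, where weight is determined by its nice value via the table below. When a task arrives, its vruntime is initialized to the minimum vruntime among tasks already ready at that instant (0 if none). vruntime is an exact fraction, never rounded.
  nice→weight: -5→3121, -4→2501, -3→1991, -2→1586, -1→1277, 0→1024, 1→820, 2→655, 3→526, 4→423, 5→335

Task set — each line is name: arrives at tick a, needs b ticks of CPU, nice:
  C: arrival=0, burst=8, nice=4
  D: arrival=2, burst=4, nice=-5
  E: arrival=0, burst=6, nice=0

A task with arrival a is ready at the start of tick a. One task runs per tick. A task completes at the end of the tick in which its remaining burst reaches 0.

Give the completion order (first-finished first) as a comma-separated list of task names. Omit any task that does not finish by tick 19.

completion order = D, E, C

t=0: vr[C=0 E=0] → run C
t=1: vr[C=1024/423 E=0] → run E
t=2: vr[C=1024/423 D=1 E=1] → run D
t=3: vr[C=1024/423 D=4145/3121 E=1] → run E
t=4: vr[C=1024/423 D=4145/3121 E=2] → run D
t=5: vr[C=1024/423 D=5169/3121 E=2] → run D
t=6: vr[C=1024/423 D=6193/3121 E=2] → run D
t=7: vr[C=1024/423 E=2] → run E
t=8: vr[C=1024/423 E=3] → run C
t=9: vr[C=2048/423 E=3] → run E
t=10: vr[C=2048/423 E=4] → run E
t=11: vr[C=2048/423 E=5] → run C
t=12: vr[C=1024/141 E=5] → run E
t=13: vr[C=1024/141] → run C
t=14: vr[C=4096/423] → run C
t=15: vr[C=5120/423] → run C
t=16: vr[C=2048/141] → run C
t=17: vr[C=7168/423] → run C
t=18: (idle)
t=19: (idle)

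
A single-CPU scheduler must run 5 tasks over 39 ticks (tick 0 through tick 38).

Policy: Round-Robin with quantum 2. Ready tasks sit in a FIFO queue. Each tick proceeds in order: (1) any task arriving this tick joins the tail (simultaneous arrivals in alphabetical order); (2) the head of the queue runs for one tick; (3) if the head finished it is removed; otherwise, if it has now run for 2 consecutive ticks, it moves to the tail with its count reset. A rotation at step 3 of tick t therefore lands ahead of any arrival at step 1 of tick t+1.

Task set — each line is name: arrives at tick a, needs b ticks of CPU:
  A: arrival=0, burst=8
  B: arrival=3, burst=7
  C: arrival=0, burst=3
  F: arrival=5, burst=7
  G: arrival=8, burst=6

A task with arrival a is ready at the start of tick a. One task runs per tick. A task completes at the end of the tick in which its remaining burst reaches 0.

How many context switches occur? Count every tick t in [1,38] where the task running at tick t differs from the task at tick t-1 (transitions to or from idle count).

context switches = 17

t=0: queue=[A,C] q_used=0 → run A
t=1: queue=[A,C] q_used=1 → run A
t=2: queue=[C,A] q_used=0 → run C
t=3: queue=[C,A,B] q_used=1 → run C
t=4: queue=[A,B,C] q_used=0 → run A
t=5: queue=[A,B,C,F] q_used=1 → run A
t=6: queue=[B,C,F,A] q_used=0 → run B
t=7: queue=[B,C,F,A] q_used=1 → run B
t=8: queue=[C,F,A,B,G] q_used=0 → run C
t=9: queue=[F,A,B,G] q_used=0 → run F
t=10: queue=[F,A,B,G] q_used=1 → run F
t=11: queue=[A,B,G,F] q_used=0 → run A
t=12: queue=[A,B,G,F] q_used=1 → run A
t=13: queue=[B,G,F,A] q_used=0 → run B
t=14: queue=[B,G,F,A] q_used=1 → run B
t=15: queue=[G,F,A,B] q_used=0 → run G
t=16: queue=[G,F,A,B] q_used=1 → run G
t=17: queue=[F,A,B,G] q_used=0 → run F
t=18: queue=[F,A,B,G] q_used=1 → run F
t=19: queue=[A,B,G,F] q_used=0 → run A
t=20: queue=[A,B,G,F] q_used=1 → run A
t=21: queue=[B,G,F] q_used=0 → run B
t=22: queue=[B,G,F] q_used=1 → run B
t=23: queue=[G,F,B] q_used=0 → run G
t=24: queue=[G,F,B] q_used=1 → run G
t=25: queue=[F,B,G] q_used=0 → run F
t=26: queue=[F,B,G] q_used=1 → run F
t=27: queue=[B,G,F] q_used=0 → run B
t=28: queue=[G,F] q_used=0 → run G
t=29: queue=[G,F] q_used=1 → run G
t=30: queue=[F] q_used=0 → run F
t=31: (idle)
t=32: (idle)
t=33: (idle)
t=34: (idle)
t=35: (idle)
t=36: (idle)
t=37: (idle)
t=38: (idle)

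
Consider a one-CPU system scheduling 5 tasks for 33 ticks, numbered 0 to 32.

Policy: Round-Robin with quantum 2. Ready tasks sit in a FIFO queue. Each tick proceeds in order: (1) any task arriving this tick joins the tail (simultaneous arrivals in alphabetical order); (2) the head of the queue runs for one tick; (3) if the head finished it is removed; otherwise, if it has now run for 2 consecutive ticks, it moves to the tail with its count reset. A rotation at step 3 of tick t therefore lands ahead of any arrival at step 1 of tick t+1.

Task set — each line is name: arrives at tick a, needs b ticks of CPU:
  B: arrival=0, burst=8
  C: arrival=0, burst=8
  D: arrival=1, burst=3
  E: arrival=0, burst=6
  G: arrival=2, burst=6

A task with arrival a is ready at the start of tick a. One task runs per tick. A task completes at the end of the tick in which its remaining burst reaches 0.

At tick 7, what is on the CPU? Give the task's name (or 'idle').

running at tick 7 = D

t=0: queue=[B,C,E] q_used=0 → run B
t=1: queue=[B,C,E,D] q_used=1 → run B
t=2: queue=[C,E,D,B,G] q_used=0 → run C
t=3: queue=[C,E,D,B,G] q_used=1 → run C
t=4: queue=[E,D,B,G,C] q_used=0 → run E
t=5: queue=[E,D,B,G,C] q_used=1 → run E
t=6: queue=[D,B,G,C,E] q_used=0 → run D
t=7: queue=[D,B,G,C,E] q_used=1 → run D
t=8: queue=[B,G,C,E,D] q_used=0 → run B
t=9: queue=[B,G,C,E,D] q_used=1 → run B
t=10: queue=[G,C,E,D,B] q_used=0 → run G
t=11: queue=[G,C,E,D,B] q_used=1 → run G
t=12: queue=[C,E,D,B,G] q_used=0 → run C
t=13: queue=[C,E,D,B,G] q_used=1 → run C
t=14: queue=[E,D,B,G,C] q_used=0 → run E
t=15: queue=[E,D,B,G,C] q_used=1 → run E
t=16: queue=[D,B,G,C,E] q_used=0 → run D
t=17: queue=[B,G,C,E] q_used=0 → run B
t=18: queue=[B,G,C,E] q_used=1 → run B
t=19: queue=[G,C,E,B] q_used=0 → run G
t=20: queue=[G,C,E,B] q_used=1 → run G
t=21: queue=[C,E,B,G] q_used=0 → run C
t=22: queue=[C,E,B,G] q_used=1 → run C
t=23: queue=[E,B,G,C] q_used=0 → run E
t=24: queue=[E,B,G,C] q_used=1 → run E
t=25: queue=[B,G,C] q_used=0 → run B
t=26: queue=[B,G,C] q_used=1 → run B
t=27: queue=[G,C] q_used=0 → run G
t=28: queue=[G,C] q_used=1 → run G
t=29: queue=[C] q_used=0 → run C
t=30: queue=[C] q_used=1 → run C
t=31: (idle)
t=32: (idle)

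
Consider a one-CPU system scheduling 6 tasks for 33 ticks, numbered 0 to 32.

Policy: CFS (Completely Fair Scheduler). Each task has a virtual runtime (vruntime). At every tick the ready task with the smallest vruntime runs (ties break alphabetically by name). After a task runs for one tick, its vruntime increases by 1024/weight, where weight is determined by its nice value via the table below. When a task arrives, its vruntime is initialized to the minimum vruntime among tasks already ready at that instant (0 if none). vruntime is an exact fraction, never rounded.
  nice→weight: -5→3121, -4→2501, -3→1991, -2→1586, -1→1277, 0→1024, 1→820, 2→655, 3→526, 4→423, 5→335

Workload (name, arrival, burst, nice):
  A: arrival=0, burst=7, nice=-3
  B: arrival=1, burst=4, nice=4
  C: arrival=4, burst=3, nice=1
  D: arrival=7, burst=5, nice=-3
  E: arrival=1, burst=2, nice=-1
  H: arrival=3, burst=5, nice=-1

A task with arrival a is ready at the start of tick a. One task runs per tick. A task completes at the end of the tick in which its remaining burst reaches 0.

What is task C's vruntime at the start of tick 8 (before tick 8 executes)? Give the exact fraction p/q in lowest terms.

t=0: vr[A=0] → run A
t=1: vr[A=1024/1991 B=1024/1991 E=1024/1991] → run A
t=2: vr[A=2048/1991 B=1024/1991 E=1024/1991] → run B
t=3: vr[A=2048/1991 B=2471936/842193 E=1024/1991 H=1024/1991] → run E
t=4: vr[A=2048/1991 B=2471936/842193 C=1024/1991 E=3346432/2542507 H=1024/1991] → run C
t=5: vr[A=2048/1991 B=2471936/842193 C=719616/408155 E=3346432/2542507 H=1024/1991] → run H
t=6: vr[A=2048/1991 B=2471936/842193 C=719616/408155 E=3346432/2542507 H=3346432/2542507] → run A
t=7: vr[A=3072/1991 B=2471936/842193 C=719616/408155 D=3346432/2542507 E=3346432/2542507 H=3346432/2542507] → run D
t=8: vr[A=3072/1991 B=2471936/842193 C=719616/408155 D=4654080/2542507 E=3346432/2542507 H=3346432/2542507] → run E
t=9: vr[A=3072/1991 B=2471936/842193 C=719616/408155 D=4654080/2542507 H=3346432/2542507] → run H
t=10: vr[A=3072/1991 B=2471936/842193 C=719616/408155 D=4654080/2542507 H=5385216/2542507] → run A
t=11: vr[A=4096/1991 B=2471936/842193 C=719616/408155 D=4654080/2542507 H=5385216/2542507] → run C
t=12: vr[A=4096/1991 B=2471936/842193 C=1229312/408155 D=4654080/2542507 H=5385216/2542507] → run D
t=13: vr[A=4096/1991 B=2471936/842193 C=1229312/408155 D=5961728/2542507 H=5385216/2542507] → run A
t=14: vr[A=5120/1991 B=2471936/842193 C=1229312/408155 D=5961728/2542507 H=5385216/2542507] → run H
t=15: vr[A=5120/1991 B=2471936/842193 C=1229312/408155 D=5961728/2542507 H=7424000/2542507] → run D
t=16: vr[A=5120/1991 B=2471936/842193 C=1229312/408155 D=7269376/2542507 H=7424000/2542507] → run A
t=17: vr[A=6144/1991 B=2471936/842193 C=1229312/408155 D=7269376/2542507 H=7424000/2542507] → run D
t=18: vr[A=6144/1991 B=2471936/842193 C=1229312/408155 D=8577024/2542507 H=7424000/2542507] → run H
t=19: vr[A=6144/1991 B=2471936/842193 C=1229312/408155 D=8577024/2542507 H=9462784/2542507] → run B
t=20: vr[A=6144/1991 B=4510720/842193 C=1229312/408155 D=8577024/2542507 H=9462784/2542507] → run C
t=21: vr[A=6144/1991 B=4510720/842193 D=8577024/2542507 H=9462784/2542507] → run A
t=22: vr[B=4510720/842193 D=8577024/2542507 H=9462784/2542507] → run D
t=23: vr[B=4510720/842193 H=9462784/2542507] → run H
t=24: vr[B=4510720/842193] → run B
t=25: vr[B=2183168/280731] → run B
t=26: (idle)
t=27: (idle)
t=28: (idle)
t=29: (idle)
t=30: (idle)
t=31: (idle)
t=32: (idle)

vruntime(C, start of tick 8) = 719616/408155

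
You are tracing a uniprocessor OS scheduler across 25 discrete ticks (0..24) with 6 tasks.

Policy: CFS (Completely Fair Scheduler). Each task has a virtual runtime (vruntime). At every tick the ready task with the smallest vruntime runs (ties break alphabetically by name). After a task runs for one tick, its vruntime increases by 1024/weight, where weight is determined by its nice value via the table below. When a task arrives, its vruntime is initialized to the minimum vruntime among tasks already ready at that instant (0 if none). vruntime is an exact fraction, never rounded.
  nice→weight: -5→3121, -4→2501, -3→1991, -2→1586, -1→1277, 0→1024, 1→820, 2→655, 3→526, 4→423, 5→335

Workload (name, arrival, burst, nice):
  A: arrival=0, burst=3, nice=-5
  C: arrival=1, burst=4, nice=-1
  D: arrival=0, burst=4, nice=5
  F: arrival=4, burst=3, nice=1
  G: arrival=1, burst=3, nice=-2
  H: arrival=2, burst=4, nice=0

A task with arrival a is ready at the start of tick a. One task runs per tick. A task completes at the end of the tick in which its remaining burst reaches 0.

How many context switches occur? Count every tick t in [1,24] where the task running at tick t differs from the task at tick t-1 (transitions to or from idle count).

t=0: vr[A=0 D=0] → run A
t=1: vr[A=1024/3121 C=0 D=0 G=0] → run C
t=2: vr[A=1024/3121 C=1024/1277 D=0 G=0 H=0] → run D
t=3: vr[A=1024/3121 C=1024/1277 D=1024/335 G=0 H=0] → run G
t=4: vr[A=1024/3121 C=1024/1277 D=1024/335 F=0 G=512/793 H=0] → run F
t=5: vr[A=1024/3121 C=1024/1277 D=1024/335 F=256/205 G=512/793 H=0] → run H
t=6: vr[A=1024/3121 C=1024/1277 D=1024/335 F=256/205 G=512/793 H=1] → run A
t=7: vr[A=2048/3121 C=1024/1277 D=1024/335 F=256/205 G=512/793 H=1] → run G
t=8: vr[A=2048/3121 C=1024/1277 D=1024/335 F=256/205 G=1024/793 H=1] → run A
t=9: vr[C=1024/1277 D=1024/335 F=256/205 G=1024/793 H=1] → run C
t=10: vr[C=2048/1277 D=1024/335 F=256/205 G=1024/793 H=1] → run H
t=11: vr[C=2048/1277 D=1024/335 F=256/205 G=1024/793 H=2] → run F
t=12: vr[C=2048/1277 D=1024/335 F=512/205 G=1024/793 H=2] → run G
t=13: vr[C=2048/1277 D=1024/335 F=512/205 H=2] → run C
t=14: vr[C=3072/1277 D=1024/335 F=512/205 H=2] → run H
t=15: vr[C=3072/1277 D=1024/335 F=512/205 H=3] → run C
t=16: vr[D=1024/335 F=512/205 H=3] → run F
t=17: vr[D=1024/335 H=3] → run H
t=18: vr[D=1024/335] → run D
t=19: vr[D=2048/335] → run D
t=20: vr[D=3072/335] → run D
t=21: (idle)
t=22: (idle)
t=23: (idle)
t=24: (idle)

context switches = 19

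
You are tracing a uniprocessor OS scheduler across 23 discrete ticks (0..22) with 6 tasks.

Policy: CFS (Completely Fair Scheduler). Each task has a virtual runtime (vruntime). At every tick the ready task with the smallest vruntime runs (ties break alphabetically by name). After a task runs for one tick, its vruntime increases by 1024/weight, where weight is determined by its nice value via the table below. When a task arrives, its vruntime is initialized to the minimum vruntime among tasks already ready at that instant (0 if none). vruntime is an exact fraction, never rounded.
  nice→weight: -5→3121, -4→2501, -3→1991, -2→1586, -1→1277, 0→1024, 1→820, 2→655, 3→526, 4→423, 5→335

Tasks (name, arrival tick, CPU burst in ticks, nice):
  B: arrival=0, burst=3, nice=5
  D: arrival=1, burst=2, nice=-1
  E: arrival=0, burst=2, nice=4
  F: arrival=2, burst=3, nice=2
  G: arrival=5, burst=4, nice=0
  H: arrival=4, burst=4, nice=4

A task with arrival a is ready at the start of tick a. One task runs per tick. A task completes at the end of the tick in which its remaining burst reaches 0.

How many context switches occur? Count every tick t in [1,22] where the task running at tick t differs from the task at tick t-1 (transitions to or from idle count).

t=0: vr[B=0 E=0] → run B
t=1: vr[B=1024/335 D=0 E=0] → run D
t=2: vr[B=1024/335 D=1024/1277 E=0 F=0] → run E
t=3: vr[B=1024/335 D=1024/1277 E=1024/423 F=0] → run F
t=4: vr[B=1024/335 D=1024/1277 E=1024/423 F=1024/655 H=1024/1277] → run D
t=5: vr[B=1024/335 E=1024/423 F=1024/655 G=1024/1277 H=1024/1277] → run G
t=6: vr[B=1024/335 E=1024/423 F=1024/655 G=2301/1277 H=1024/1277] → run H
t=7: vr[B=1024/335 E=1024/423 F=1024/655 G=2301/1277 H=1740800/540171] → run F
t=8: vr[B=1024/335 E=1024/423 F=2048/655 G=2301/1277 H=1740800/540171] → run G
t=9: vr[B=1024/335 E=1024/423 F=2048/655 G=3578/1277 H=1740800/540171] → run E
t=10: vr[B=1024/335 F=2048/655 G=3578/1277 H=1740800/540171] → run G
t=11: vr[B=1024/335 F=2048/655 G=4855/1277 H=1740800/540171] → run B
t=12: vr[B=2048/335 F=2048/655 G=4855/1277 H=1740800/540171] → run F
t=13: vr[B=2048/335 G=4855/1277 H=1740800/540171] → run H
t=14: vr[B=2048/335 G=4855/1277 H=3048448/540171] → run G
t=15: vr[B=2048/335 H=3048448/540171] → run H
t=16: vr[B=2048/335 H=1452032/180057] → run B
t=17: vr[H=1452032/180057] → run H
t=18: (idle)
t=19: (idle)
t=20: (idle)
t=21: (idle)
t=22: (idle)

context switches = 18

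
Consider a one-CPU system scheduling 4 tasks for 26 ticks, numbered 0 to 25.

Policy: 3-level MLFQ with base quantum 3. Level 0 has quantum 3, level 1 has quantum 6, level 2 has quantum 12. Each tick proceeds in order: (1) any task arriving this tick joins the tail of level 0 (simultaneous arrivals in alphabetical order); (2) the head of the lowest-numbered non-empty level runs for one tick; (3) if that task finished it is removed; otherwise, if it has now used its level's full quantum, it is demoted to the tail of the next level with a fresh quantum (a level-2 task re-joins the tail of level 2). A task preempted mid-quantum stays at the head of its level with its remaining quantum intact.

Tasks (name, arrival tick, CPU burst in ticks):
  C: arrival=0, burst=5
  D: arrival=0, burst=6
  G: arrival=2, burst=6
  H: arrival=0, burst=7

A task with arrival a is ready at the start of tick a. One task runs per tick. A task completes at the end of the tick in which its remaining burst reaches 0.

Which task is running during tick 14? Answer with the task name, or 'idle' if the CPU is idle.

running at tick 14 = D

t=0: L0/L1/L2 = CDH/-/- → run C
t=1: L0/L1/L2 = CDH/-/- → run C
t=2: L0/L1/L2 = CDHG/-/- → run C
t=3: L0/L1/L2 = DHG/C/- → run D
t=4: L0/L1/L2 = DHG/C/- → run D
t=5: L0/L1/L2 = DHG/C/- → run D
t=6: L0/L1/L2 = HG/CD/- → run H
t=7: L0/L1/L2 = HG/CD/- → run H
t=8: L0/L1/L2 = HG/CD/- → run H
t=9: L0/L1/L2 = G/CDH/- → run G
t=10: L0/L1/L2 = G/CDH/- → run G
t=11: L0/L1/L2 = G/CDH/- → run G
t=12: L0/L1/L2 = -/CDHG/- → run C
t=13: L0/L1/L2 = -/CDHG/- → run C
t=14: L0/L1/L2 = -/DHG/- → run D
t=15: L0/L1/L2 = -/DHG/- → run D
t=16: L0/L1/L2 = -/DHG/- → run D
t=17: L0/L1/L2 = -/HG/- → run H
t=18: L0/L1/L2 = -/HG/- → run H
t=19: L0/L1/L2 = -/HG/- → run H
t=20: L0/L1/L2 = -/HG/- → run H
t=21: L0/L1/L2 = -/G/- → run G
t=22: L0/L1/L2 = -/G/- → run G
t=23: L0/L1/L2 = -/G/- → run G
t=24: (idle)
t=25: (idle)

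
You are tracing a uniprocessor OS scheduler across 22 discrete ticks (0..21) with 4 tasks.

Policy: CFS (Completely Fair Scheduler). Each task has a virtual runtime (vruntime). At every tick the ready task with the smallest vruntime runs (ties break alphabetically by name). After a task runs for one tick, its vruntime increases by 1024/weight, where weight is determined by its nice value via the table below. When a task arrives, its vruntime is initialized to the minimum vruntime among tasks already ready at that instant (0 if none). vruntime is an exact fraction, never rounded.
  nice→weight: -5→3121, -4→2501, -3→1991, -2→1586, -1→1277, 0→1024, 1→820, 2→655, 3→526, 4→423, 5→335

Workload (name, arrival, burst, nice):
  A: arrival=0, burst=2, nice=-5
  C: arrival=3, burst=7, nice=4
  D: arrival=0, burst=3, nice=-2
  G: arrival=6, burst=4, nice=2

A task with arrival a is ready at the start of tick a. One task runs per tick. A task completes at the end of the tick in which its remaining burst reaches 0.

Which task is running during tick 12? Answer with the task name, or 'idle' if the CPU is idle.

running at tick 12 = C

t=0: vr[A=0 D=0] → run A
t=1: vr[A=1024/3121 D=0] → run D
t=2: vr[A=1024/3121 D=512/793] → run A
t=3: vr[C=512/793 D=512/793] → run C
t=4: vr[C=1028608/335439 D=512/793] → run D
t=5: vr[C=1028608/335439 D=1024/793] → run D
t=6: vr[C=1028608/335439 G=1028608/335439] → run C
t=7: vr[C=1840640/335439 G=1028608/335439] → run G
t=8: vr[C=1840640/335439 G=1017227776/219712545] → run G
t=9: vr[C=1840640/335439 G=1360717312/219712545] → run C
t=10: vr[C=884224/111813 G=1360717312/219712545] → run G
t=11: vr[C=884224/111813 G=1704206848/219712545] → run G
t=12: vr[C=884224/111813] → run C
t=13: vr[C=3464704/335439] → run C
t=14: vr[C=4276736/335439] → run C
t=15: vr[C=1696256/111813] → run C
t=16: (idle)
t=17: (idle)
t=18: (idle)
t=19: (idle)
t=20: (idle)
t=21: (idle)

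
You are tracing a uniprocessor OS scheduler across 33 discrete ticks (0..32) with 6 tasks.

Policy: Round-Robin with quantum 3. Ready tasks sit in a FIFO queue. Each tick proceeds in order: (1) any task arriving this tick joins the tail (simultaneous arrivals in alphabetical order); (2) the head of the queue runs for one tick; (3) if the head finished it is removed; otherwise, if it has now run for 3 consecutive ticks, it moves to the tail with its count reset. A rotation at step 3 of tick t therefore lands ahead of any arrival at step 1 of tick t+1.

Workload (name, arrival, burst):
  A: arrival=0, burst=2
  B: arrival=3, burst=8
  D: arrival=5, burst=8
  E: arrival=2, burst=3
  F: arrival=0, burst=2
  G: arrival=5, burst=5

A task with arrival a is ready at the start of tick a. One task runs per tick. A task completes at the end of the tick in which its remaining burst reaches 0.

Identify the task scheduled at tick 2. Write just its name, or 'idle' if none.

running at tick 2 = F

t=0: queue=[A,F] q_used=0 → run A
t=1: queue=[A,F] q_used=1 → run A
t=2: queue=[F,E] q_used=0 → run F
t=3: queue=[F,E,B] q_used=1 → run F
t=4: queue=[E,B] q_used=0 → run E
t=5: queue=[E,B,D,G] q_used=1 → run E
t=6: queue=[E,B,D,G] q_used=2 → run E
t=7: queue=[B,D,G] q_used=0 → run B
t=8: queue=[B,D,G] q_used=1 → run B
t=9: queue=[B,D,G] q_used=2 → run B
t=10: queue=[D,G,B] q_used=0 → run D
t=11: queue=[D,G,B] q_used=1 → run D
t=12: queue=[D,G,B] q_used=2 → run D
t=13: queue=[G,B,D] q_used=0 → run G
t=14: queue=[G,B,D] q_used=1 → run G
t=15: queue=[G,B,D] q_used=2 → run G
t=16: queue=[B,D,G] q_used=0 → run B
t=17: queue=[B,D,G] q_used=1 → run B
t=18: queue=[B,D,G] q_used=2 → run B
t=19: queue=[D,G,B] q_used=0 → run D
t=20: queue=[D,G,B] q_used=1 → run D
t=21: queue=[D,G,B] q_used=2 → run D
t=22: queue=[G,B,D] q_used=0 → run G
t=23: queue=[G,B,D] q_used=1 → run G
t=24: queue=[B,D] q_used=0 → run B
t=25: queue=[B,D] q_used=1 → run B
t=26: queue=[D] q_used=0 → run D
t=27: queue=[D] q_used=1 → run D
t=28: (idle)
t=29: (idle)
t=30: (idle)
t=31: (idle)
t=32: (idle)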